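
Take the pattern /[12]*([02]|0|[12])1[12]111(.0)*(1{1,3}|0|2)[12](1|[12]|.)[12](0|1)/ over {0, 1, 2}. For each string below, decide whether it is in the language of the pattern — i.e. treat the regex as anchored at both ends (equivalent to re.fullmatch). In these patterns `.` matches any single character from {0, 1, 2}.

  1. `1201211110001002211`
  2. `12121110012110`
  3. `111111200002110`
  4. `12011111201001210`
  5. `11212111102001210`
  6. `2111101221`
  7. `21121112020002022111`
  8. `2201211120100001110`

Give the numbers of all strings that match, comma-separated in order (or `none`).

1, 2, 3, 4, 5, 7, 8

1 → match
2 → match
3 → match
4 → match
5 → match
6. `2111101221` → no match
7 → match
8 → match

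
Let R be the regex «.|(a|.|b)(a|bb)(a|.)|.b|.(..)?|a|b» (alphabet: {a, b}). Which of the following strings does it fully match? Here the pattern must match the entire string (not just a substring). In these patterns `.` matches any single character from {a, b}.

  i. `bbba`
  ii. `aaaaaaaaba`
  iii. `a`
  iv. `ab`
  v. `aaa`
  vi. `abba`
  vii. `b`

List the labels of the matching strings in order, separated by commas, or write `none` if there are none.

i → match
ii → no match
iii → match
iv → match
v → match
vi → match
vii → match

i, iii, iv, v, vi, vii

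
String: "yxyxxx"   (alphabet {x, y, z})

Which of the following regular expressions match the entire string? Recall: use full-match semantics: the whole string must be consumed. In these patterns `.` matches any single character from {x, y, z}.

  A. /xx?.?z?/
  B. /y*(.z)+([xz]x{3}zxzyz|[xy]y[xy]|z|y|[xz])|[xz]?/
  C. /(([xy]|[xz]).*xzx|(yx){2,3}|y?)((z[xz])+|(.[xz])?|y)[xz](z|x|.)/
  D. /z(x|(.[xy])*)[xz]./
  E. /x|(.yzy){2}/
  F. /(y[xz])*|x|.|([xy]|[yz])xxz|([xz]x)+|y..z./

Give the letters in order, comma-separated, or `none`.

A → no match — must start with "x"
B → no match
C → match
D → no match — must start with "z"
E → no match
F → no match

C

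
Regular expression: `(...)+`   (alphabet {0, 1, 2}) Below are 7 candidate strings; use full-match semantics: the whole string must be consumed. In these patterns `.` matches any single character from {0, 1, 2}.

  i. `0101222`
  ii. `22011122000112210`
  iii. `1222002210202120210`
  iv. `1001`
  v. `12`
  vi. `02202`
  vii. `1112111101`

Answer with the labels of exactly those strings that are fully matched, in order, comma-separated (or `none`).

i → no match
ii → no match
iii → no match
iv → no match
v → no match
vi → no match
vii → no match

none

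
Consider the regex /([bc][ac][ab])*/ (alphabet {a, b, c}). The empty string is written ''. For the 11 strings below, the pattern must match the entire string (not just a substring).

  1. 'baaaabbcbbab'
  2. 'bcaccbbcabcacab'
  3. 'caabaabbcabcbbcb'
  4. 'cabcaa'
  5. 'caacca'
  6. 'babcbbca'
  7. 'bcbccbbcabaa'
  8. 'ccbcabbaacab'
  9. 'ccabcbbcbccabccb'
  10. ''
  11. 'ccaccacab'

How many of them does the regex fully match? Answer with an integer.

1 → no match
2 → match
3 → no match
4 → match
5 → match
6 → no match
7 → match
8 → match
9 → no match
10 → match
11 → match
Total matched: 7

7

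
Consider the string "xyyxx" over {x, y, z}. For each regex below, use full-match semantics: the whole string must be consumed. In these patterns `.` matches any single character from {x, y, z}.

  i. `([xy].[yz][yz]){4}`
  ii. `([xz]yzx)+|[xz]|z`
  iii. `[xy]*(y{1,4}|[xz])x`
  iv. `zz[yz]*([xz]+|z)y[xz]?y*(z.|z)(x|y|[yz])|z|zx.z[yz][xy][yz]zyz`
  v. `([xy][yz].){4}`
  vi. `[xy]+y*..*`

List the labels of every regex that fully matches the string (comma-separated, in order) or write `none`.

i → no match
ii → no match
iii → match
iv → no match
v → no match
vi → match

iii, vi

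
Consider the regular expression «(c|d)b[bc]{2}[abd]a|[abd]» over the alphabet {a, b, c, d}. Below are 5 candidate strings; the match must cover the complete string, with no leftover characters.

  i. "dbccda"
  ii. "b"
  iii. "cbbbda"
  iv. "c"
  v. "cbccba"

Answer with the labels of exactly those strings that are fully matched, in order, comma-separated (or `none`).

i → match
ii → match
iii → match
iv → no match
v → match

i, ii, iii, v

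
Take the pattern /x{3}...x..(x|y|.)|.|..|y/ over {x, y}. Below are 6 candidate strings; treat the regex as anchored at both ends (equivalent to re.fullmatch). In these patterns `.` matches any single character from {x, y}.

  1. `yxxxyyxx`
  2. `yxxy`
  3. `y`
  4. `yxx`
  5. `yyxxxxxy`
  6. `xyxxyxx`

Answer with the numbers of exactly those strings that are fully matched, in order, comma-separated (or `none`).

3

1 → no match
2 → no match
3 → match
4 → no match
5 → no match
6 → no match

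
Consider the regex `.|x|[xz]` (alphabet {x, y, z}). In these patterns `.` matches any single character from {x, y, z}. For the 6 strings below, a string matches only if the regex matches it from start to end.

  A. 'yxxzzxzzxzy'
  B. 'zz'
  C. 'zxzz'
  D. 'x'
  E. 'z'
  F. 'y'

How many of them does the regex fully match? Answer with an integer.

3

A → no match
B → no match
C → no match
D → match
E → match
F → match
Total matched: 3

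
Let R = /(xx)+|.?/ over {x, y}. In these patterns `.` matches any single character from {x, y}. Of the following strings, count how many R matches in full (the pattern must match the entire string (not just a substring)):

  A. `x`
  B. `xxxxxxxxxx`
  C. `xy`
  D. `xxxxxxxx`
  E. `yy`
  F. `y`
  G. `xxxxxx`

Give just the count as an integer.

A → match
B → match
C → no match
D → match
E → no match
F → match
G → match
Total matched: 5

5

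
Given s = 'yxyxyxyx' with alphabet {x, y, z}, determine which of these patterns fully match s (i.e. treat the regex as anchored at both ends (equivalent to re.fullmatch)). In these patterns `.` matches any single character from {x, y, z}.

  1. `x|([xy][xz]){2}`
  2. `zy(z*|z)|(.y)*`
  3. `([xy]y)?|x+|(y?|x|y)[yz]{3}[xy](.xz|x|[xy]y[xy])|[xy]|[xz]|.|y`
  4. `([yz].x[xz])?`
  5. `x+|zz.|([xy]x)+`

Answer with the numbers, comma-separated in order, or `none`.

1 → no match
2 → no match
3 → no match
4 → no match
5 → match

5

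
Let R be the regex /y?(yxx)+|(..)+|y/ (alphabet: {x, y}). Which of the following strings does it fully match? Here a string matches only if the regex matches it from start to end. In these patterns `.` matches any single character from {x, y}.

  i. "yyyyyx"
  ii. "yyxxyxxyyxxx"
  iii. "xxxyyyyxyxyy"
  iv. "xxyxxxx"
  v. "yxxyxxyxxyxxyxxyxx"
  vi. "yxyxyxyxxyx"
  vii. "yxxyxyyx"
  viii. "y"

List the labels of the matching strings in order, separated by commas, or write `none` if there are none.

i → match
ii → match
iii → match
iv → no match
v → match
vi → no match
vii → match
viii → match

i, ii, iii, v, vii, viii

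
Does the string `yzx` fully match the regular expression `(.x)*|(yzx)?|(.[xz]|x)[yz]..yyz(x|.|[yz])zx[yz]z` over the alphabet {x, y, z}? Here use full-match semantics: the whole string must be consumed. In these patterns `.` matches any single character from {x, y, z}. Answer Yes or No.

Yes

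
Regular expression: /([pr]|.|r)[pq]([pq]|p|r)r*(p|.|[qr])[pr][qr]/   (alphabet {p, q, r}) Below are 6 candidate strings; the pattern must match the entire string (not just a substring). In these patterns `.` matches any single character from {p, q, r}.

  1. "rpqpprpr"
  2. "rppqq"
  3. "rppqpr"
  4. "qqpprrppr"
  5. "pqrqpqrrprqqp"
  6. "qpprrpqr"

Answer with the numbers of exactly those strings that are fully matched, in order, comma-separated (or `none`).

1. "rpqpprpr" → no match
2. "rppqq" → no match
3. "rppqpr" → match
4. "qqpprrppr" → no match
5 → no match
6. "qpprrpqr" → no match

3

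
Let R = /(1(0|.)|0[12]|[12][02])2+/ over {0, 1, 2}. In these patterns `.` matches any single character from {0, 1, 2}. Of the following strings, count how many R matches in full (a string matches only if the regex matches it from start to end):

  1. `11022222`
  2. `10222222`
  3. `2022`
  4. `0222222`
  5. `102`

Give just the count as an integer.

4

1. `11022222` → no match
2. `10222222` → match
3. `2022` → match
4. `0222222` → match
5. `102` → match
Total matched: 4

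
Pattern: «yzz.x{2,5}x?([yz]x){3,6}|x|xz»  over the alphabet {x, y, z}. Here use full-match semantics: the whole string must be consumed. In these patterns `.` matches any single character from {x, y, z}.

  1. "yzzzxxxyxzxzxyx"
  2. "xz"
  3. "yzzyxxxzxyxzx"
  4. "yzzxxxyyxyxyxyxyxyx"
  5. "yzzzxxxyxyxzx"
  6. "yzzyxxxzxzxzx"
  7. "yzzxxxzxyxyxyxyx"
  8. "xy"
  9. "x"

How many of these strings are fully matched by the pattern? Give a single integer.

1 → match
2. "xz" → match
3 → match
4 → no match
5 → match
6 → match
7 → match
8. "xy" → no match
9. "x" → match
Total matched: 7

7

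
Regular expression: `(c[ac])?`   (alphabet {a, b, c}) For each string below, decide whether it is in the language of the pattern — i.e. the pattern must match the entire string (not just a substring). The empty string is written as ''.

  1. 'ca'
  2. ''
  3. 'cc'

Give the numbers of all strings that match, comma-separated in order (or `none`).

1, 2, 3

1 → match
2 → match
3 → match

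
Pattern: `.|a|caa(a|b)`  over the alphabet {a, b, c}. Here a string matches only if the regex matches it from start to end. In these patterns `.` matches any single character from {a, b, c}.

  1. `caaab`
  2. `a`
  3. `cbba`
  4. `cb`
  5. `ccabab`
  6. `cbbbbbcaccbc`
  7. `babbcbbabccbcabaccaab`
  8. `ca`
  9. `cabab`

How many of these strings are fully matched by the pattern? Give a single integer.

1

1 → no match
2 → match
3 → no match
4 → no match
5 → no match
6 → no match
7 → no match
8 → no match
9 → no match
Total matched: 1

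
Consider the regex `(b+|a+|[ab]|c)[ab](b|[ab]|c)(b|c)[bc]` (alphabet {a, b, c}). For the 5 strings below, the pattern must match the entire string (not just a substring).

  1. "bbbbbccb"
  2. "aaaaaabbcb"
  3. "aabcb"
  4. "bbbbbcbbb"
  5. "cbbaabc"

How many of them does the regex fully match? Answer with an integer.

3

1. "bbbbbccb" → match
2. "aaaaaabbcb" → match
3. "aabcb" → match
4. "bbbbbcbbb" → no match
5. "cbbaabc" → no match
Total matched: 3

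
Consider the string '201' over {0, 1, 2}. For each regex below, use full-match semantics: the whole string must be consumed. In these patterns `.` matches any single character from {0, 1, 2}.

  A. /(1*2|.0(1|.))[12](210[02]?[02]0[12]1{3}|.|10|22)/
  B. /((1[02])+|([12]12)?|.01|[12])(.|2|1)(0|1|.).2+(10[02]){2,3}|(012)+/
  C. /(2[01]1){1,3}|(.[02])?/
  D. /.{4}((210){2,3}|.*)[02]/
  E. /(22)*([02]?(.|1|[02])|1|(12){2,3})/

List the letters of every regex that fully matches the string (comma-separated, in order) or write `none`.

C

A → no match
B → no match
C → match
D → no match
E → no match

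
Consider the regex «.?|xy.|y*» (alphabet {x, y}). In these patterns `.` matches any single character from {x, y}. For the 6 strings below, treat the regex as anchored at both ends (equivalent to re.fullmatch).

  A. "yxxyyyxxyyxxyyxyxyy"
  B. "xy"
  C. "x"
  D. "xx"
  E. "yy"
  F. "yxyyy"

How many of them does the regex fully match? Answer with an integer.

A → no match
B. "xy" → no match
C. "x" → match
D. "xx" → no match
E. "yy" → match
F. "yxyyy" → no match
Total matched: 2

2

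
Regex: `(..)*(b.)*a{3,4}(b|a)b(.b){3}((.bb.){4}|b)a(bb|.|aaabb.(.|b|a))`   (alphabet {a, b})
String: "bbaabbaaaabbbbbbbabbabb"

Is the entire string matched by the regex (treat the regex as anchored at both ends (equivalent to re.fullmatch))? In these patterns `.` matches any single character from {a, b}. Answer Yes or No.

No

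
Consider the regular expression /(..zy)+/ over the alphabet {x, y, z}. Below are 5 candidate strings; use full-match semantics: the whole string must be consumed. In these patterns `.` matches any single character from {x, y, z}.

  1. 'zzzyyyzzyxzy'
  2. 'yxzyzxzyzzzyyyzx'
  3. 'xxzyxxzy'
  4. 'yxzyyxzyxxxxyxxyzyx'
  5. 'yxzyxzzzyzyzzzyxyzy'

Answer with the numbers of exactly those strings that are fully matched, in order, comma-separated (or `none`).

1 → no match
2 → no match — must end with 'zy'
3 → match
4 → no match — must end with 'zy'
5 → no match

3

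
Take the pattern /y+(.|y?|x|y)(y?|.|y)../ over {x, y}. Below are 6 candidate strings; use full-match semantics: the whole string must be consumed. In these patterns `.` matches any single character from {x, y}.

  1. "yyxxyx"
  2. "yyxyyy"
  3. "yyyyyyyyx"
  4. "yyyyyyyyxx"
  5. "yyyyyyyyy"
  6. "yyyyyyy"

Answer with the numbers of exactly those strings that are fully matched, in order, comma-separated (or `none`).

1, 2, 3, 4, 5, 6

1 → match
2 → match
3 → match
4 → match
5 → match
6 → match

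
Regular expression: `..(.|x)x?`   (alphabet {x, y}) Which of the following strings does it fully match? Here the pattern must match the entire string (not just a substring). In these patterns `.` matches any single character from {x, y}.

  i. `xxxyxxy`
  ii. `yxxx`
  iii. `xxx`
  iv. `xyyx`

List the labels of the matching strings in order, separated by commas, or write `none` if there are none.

i → no match
ii → match
iii → match
iv → match

ii, iii, iv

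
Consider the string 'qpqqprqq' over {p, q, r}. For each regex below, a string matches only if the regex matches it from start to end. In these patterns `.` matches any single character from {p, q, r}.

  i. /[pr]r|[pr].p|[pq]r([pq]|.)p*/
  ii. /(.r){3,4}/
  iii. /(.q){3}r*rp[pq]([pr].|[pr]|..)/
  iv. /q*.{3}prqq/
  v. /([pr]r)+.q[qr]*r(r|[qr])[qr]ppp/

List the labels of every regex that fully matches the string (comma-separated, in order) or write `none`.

i → no match
ii → no match — must end with 'r'
iii → no match
iv → match
v → no match — must end with 'ppp'

iv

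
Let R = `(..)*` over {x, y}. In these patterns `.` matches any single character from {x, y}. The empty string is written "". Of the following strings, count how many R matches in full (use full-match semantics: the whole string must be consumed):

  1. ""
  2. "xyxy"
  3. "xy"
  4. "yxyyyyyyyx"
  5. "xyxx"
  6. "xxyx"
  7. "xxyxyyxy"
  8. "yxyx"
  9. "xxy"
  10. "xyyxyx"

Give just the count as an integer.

9

1 → match
2 → match
3 → match
4 → match
5 → match
6 → match
7 → match
8 → match
9 → no match
10 → match
Total matched: 9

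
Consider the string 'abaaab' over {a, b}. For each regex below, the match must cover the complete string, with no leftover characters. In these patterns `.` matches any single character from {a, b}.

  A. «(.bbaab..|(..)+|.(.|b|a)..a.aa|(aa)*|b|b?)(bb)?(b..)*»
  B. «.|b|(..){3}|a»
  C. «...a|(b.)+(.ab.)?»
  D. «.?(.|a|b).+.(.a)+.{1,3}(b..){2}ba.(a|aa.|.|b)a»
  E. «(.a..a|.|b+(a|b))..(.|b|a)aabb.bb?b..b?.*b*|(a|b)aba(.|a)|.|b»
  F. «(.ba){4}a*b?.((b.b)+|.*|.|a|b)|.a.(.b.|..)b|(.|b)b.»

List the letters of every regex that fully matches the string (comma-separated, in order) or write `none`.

A, B

A → match
B → match
C → no match
D → no match — must end with 'a'
E → no match
F → no match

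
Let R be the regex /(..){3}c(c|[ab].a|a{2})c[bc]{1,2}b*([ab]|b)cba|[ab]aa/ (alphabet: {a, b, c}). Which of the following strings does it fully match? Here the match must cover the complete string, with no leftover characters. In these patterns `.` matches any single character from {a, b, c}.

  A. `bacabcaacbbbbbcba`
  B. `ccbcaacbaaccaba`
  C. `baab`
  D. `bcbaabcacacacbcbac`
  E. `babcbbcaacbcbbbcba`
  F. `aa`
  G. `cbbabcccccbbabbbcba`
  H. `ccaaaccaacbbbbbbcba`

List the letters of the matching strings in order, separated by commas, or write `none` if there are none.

E, H

A → no match
B → no match
C → no match
D → no match
E → match
F → no match
G → no match
H → match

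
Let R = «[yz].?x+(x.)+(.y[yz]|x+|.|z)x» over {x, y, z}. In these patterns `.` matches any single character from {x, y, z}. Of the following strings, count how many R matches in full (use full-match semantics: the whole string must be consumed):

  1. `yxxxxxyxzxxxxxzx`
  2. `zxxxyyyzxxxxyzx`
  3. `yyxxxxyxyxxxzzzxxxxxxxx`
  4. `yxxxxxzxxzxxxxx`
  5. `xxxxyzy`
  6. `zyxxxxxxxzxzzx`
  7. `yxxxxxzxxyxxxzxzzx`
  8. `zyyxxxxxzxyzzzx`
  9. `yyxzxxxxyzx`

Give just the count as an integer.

1 → no match
2 → no match
3 → no match
4 → no match
5. `xxxxyzy` → no match — must end with `x`
6 → match
7 → no match
8 → no match
9. `yyxzxxxxyzx` → no match
Total matched: 1

1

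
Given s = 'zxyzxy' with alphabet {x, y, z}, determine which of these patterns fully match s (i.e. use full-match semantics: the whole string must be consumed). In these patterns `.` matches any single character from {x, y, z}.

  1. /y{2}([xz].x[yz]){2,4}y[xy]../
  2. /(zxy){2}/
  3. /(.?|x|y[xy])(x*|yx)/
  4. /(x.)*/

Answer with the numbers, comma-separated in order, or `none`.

1 → no match — must start with 'y'
2 → match
3 → no match
4 → no match

2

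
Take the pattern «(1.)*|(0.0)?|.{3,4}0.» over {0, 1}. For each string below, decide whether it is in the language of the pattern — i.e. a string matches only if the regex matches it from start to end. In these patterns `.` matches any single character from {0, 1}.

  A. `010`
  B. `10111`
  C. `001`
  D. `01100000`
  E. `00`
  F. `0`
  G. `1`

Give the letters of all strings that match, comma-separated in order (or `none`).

A

A → match
B → no match
C → no match
D → no match
E → no match
F → no match
G → no match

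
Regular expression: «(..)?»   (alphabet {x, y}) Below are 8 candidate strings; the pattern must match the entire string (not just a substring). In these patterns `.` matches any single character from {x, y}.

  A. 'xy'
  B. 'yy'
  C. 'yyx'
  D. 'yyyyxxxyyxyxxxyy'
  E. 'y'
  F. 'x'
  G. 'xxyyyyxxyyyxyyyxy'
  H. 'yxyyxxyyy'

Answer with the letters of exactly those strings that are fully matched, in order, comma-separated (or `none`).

A, B

A. 'xy' → match
B. 'yy' → match
C. 'yyx' → no match
D → no match
E. 'y' → no match
F. 'x' → no match
G → no match
H. 'yxyyxxyyy' → no match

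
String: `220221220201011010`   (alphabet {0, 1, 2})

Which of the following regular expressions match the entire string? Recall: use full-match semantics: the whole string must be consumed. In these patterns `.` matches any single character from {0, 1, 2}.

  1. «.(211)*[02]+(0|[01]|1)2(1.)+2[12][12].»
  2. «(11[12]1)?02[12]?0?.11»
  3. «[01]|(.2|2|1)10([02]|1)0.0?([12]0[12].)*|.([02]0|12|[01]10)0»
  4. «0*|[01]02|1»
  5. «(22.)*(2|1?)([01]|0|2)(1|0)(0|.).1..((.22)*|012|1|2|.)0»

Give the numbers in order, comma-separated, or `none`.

5

1 → no match
2 → no match — must end with `11`
3 → no match
4 → no match
5 → match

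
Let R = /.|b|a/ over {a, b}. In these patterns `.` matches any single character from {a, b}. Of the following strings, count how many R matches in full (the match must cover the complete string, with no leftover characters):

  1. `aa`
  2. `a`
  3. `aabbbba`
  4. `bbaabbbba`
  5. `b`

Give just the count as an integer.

1 → no match
2 → match
3 → no match
4 → no match
5 → match
Total matched: 2

2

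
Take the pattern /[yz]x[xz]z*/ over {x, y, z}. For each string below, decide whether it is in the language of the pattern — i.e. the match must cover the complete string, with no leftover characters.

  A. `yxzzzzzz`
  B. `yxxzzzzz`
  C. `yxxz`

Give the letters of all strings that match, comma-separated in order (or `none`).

A, B, C

A → match
B → match
C → match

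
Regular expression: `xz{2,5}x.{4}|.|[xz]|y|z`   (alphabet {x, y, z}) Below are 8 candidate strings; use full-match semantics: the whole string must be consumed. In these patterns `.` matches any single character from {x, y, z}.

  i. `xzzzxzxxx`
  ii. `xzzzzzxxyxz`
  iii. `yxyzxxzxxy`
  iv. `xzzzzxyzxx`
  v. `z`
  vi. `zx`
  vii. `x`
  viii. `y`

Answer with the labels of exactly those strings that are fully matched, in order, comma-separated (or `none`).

i → match
ii → match
iii → no match
iv → match
v → match
vi → no match
vii → match
viii → match

i, ii, iv, v, vii, viii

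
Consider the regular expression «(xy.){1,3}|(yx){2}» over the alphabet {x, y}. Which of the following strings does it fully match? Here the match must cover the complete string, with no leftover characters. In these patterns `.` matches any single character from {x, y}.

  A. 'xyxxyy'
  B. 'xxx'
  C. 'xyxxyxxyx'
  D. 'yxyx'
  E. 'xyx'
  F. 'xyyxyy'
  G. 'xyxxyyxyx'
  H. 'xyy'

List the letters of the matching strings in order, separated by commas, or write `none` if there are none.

A, C, D, E, F, G, H

A → match
B → no match
C → match
D → match
E → match
F → match
G → match
H → match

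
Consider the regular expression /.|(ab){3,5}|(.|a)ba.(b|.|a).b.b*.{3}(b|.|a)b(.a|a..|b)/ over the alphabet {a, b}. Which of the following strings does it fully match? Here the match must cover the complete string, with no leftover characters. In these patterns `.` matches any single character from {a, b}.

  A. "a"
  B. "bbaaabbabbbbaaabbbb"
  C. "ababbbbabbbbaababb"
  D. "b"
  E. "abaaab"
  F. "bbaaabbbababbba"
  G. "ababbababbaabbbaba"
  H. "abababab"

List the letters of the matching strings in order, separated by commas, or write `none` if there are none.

A, C, D, F, G, H

A → match
B → no match
C → match
D → match
E → no match
F → match
G → match
H → match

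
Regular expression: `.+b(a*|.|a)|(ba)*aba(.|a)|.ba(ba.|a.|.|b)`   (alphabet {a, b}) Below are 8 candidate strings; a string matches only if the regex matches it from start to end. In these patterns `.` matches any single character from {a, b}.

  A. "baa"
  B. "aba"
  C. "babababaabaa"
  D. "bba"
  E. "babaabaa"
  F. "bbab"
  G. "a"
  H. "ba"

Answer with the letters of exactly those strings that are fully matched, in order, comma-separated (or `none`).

B, C, D, E, F

A → no match
B → match
C → match
D → match
E → match
F → match
G → no match
H → no match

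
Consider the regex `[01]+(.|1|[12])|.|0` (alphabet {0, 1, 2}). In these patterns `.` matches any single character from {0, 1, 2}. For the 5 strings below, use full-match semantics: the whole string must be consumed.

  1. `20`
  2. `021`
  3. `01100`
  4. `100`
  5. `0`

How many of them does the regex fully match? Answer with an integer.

3

1 → no match
2 → no match
3 → match
4 → match
5 → match
Total matched: 3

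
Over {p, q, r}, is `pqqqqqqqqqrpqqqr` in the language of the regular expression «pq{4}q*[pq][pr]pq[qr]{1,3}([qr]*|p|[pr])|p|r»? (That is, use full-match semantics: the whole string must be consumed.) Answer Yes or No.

Yes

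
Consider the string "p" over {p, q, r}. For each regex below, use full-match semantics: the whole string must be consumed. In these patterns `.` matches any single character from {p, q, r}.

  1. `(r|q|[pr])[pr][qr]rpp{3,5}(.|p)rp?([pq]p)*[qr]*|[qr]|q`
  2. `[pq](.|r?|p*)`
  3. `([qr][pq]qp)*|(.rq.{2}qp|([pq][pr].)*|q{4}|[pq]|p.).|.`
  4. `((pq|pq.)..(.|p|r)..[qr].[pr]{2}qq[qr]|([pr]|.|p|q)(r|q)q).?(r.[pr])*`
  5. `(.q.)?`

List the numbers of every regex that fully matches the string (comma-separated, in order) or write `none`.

2, 3

1 → no match
2 → match
3 → match
4 → no match
5 → no match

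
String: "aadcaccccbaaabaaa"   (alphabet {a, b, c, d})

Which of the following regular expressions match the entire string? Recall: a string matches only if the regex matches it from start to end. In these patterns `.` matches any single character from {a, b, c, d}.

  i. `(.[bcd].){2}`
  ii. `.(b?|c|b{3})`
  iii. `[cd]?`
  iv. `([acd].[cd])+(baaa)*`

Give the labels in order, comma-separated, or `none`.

i → no match
ii → no match
iii → no match
iv → match

iv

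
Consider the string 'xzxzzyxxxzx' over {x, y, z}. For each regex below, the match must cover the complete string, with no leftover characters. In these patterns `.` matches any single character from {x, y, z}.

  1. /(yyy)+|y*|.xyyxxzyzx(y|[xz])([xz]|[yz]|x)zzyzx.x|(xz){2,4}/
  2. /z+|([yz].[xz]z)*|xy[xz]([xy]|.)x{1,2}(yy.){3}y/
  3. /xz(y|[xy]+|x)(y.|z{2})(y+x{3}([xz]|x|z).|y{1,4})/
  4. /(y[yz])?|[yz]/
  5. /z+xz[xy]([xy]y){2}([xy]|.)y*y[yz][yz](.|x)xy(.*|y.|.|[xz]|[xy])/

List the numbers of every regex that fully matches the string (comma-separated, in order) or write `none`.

1 → no match
2 → no match
3 → match
4 → no match
5 → no match — must start with 'z'

3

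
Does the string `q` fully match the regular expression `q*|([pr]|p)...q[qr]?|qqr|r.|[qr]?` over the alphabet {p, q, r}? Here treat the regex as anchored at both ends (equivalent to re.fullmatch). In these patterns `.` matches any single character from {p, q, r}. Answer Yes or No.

Yes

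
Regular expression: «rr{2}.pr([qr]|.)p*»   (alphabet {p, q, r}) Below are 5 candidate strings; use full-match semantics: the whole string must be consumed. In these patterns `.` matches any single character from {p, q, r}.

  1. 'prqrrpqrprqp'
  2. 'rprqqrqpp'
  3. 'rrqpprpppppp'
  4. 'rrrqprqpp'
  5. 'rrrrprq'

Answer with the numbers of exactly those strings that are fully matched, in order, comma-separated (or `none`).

1. 'prqrrpqrprqp' → no match — must start with 'rr'
2. 'rprqqrqpp' → no match — must start with 'rr'
3. 'rrqpprpppppp' → no match
4. 'rrrqprqpp' → match
5. 'rrrrprq' → match

4, 5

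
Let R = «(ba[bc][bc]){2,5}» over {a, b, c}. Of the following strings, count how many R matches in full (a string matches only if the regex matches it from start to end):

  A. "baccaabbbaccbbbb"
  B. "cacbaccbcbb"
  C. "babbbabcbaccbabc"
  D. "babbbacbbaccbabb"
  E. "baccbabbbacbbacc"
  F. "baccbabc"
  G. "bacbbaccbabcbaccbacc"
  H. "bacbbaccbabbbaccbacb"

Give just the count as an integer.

6

A → no match
B. "cacbaccbcbb" → no match — must start with "ba"
C → match
D → match
E → match
F. "baccbabc" → match
G → match
H → match
Total matched: 6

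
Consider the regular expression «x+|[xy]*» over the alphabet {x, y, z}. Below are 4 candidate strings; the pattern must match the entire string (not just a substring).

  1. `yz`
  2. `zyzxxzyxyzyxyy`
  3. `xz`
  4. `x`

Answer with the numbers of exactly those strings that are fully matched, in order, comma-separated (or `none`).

4

1. `yz` → no match
2 → no match
3. `xz` → no match
4. `x` → match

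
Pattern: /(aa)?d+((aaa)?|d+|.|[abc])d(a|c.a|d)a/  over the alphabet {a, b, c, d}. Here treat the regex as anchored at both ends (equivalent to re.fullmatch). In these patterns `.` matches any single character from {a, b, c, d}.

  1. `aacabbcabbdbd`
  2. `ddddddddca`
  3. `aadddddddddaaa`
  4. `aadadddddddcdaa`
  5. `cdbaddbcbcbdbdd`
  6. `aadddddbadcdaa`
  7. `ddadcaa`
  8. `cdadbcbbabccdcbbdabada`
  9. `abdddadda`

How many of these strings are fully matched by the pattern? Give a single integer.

0

1 → no match — must end with `a`
2 → no match
3 → no match
4 → no match
5 → no match — must end with `a`
6 → no match
7 → no match
8 → no match
9 → no match
Total matched: 0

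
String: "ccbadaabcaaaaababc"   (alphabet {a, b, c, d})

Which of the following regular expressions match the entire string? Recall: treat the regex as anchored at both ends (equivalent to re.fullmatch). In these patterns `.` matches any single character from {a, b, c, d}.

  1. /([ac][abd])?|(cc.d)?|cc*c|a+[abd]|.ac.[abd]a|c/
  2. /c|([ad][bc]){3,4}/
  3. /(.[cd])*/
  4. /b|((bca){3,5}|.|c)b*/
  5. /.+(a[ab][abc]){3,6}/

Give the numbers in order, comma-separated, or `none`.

1 → no match
2 → no match
3 → no match
4 → no match
5 → match

5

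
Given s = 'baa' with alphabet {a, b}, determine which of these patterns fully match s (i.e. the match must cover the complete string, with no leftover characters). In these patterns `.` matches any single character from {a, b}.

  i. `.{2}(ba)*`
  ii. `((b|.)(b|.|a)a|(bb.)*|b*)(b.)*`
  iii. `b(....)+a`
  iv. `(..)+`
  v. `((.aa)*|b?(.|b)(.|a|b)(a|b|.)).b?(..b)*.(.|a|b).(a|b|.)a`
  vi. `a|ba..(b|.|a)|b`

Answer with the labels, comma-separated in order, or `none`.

ii

i → no match
ii → match
iii → no match
iv → no match
v → no match
vi → no match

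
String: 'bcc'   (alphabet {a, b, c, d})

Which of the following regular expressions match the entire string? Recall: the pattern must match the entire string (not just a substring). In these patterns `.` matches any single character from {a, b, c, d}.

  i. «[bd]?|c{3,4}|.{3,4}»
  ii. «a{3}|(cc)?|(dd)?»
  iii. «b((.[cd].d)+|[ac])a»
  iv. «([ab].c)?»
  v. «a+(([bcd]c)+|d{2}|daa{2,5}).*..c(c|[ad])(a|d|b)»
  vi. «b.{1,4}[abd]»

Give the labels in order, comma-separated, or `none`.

i, iv

i → match
ii → no match
iii → no match — must end with 'a'
iv → match
v → no match — must start with 'a'
vi → no match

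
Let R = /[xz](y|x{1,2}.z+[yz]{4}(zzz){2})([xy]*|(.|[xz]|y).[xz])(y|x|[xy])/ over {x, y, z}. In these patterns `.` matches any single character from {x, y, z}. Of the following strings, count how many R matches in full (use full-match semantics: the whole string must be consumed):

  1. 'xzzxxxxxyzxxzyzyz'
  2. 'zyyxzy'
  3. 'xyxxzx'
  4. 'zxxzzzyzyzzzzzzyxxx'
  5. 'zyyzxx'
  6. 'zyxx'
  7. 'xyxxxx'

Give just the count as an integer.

6

1 → no match
2 → match
3 → match
4 → match
5 → match
6 → match
7 → match
Total matched: 6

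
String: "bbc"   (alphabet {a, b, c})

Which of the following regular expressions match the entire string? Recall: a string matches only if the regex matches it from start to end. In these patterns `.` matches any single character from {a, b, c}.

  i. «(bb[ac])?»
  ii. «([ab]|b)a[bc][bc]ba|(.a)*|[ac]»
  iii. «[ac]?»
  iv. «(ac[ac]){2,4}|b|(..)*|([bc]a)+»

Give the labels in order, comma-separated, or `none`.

i

i → match
ii → no match
iii → no match
iv → no match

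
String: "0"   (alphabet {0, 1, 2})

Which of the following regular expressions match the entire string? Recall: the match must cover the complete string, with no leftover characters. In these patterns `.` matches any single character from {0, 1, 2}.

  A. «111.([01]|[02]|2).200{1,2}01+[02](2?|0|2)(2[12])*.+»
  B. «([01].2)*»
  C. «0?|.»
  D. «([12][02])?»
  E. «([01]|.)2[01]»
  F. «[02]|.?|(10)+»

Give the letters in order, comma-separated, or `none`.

C, F

A → no match — must start with "111"
B → no match
C → match
D → no match
E → no match
F → match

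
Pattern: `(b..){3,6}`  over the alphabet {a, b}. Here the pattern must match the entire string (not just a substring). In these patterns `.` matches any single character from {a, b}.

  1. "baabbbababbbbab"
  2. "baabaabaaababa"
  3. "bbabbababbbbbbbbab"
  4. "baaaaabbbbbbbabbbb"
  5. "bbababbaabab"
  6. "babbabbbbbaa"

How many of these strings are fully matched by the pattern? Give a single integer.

3

1 → no match
2 → no match
3 → match
4 → no match
5 → match
6 → match
Total matched: 3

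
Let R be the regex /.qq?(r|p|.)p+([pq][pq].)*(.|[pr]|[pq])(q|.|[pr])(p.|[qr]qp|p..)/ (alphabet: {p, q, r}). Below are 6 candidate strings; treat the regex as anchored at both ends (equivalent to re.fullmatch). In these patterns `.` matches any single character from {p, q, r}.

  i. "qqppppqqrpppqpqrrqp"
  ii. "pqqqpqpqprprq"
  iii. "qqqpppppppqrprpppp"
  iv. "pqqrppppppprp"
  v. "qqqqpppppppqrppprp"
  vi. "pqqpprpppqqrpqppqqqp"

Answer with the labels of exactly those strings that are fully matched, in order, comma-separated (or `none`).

ii, iv, v

i → no match
ii → match
iii → no match
iv → match
v → match
vi → no match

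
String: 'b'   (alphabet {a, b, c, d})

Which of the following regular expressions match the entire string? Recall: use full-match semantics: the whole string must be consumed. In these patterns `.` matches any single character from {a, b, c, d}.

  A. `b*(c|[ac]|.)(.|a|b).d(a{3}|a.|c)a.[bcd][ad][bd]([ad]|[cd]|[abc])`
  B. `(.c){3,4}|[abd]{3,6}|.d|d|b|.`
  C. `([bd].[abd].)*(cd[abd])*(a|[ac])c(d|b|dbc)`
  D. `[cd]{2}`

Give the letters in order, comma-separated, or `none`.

A → no match
B → match
C → no match
D → no match

B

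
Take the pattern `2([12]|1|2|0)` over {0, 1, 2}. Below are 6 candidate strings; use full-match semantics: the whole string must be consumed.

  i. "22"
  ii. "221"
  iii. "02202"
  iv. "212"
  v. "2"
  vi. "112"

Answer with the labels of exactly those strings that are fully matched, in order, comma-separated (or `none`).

i → match
ii → no match
iii → no match — must start with "2"
iv → no match
v → no match
vi → no match — must start with "2"

i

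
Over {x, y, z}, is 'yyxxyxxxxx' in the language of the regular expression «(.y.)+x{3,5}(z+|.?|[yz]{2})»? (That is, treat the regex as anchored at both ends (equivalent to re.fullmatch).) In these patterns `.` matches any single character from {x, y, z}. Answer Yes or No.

Yes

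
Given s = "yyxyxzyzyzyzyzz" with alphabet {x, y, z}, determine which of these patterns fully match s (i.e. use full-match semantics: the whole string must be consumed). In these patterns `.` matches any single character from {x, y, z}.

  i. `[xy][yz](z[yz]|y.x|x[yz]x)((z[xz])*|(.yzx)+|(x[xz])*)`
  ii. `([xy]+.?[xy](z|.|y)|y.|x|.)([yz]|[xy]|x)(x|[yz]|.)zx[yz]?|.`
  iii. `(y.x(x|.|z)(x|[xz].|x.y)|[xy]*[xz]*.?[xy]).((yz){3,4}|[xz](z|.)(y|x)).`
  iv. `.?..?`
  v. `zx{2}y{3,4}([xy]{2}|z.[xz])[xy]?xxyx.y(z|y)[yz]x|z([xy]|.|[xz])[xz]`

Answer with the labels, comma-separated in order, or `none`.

i → no match
ii → no match
iii → match
iv → no match
v → no match

iii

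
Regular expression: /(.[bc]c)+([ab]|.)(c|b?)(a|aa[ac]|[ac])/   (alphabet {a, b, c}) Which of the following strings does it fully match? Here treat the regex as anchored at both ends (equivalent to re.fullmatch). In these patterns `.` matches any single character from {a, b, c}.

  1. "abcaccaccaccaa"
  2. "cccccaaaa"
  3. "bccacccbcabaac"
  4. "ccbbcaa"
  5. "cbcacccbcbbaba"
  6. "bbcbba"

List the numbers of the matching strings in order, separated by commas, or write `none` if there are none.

1, 3, 6

1 → match
2 → no match
3 → match
4 → no match
5 → no match
6 → match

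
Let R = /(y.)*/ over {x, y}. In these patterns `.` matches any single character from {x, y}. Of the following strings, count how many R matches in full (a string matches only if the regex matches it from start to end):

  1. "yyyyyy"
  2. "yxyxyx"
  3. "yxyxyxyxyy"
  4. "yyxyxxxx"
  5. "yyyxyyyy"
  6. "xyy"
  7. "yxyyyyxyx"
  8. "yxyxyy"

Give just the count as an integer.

1 → match
2 → match
3 → match
4 → no match
5 → match
6 → no match
7 → no match
8 → match
Total matched: 5

5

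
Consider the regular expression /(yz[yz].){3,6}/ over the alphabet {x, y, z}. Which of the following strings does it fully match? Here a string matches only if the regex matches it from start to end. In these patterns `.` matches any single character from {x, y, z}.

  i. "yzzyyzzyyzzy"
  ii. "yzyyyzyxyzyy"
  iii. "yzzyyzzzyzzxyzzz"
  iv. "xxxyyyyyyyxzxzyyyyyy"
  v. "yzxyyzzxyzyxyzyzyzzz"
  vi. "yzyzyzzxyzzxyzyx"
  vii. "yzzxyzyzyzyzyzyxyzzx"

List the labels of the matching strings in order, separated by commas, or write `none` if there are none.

i, ii, iii, vi, vii

i → match
ii → match
iii → match
iv → no match — must start with "yz"
v → no match
vi → match
vii → match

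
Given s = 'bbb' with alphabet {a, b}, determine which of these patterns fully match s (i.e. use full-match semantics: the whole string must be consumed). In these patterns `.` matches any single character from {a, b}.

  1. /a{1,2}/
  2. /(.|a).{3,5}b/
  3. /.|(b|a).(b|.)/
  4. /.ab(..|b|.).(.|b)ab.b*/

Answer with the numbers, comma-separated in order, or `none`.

1 → no match — must start with 'a'
2 → no match
3 → match
4 → no match

3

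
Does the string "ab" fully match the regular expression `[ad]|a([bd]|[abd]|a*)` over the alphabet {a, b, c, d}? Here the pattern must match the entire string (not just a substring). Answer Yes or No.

Yes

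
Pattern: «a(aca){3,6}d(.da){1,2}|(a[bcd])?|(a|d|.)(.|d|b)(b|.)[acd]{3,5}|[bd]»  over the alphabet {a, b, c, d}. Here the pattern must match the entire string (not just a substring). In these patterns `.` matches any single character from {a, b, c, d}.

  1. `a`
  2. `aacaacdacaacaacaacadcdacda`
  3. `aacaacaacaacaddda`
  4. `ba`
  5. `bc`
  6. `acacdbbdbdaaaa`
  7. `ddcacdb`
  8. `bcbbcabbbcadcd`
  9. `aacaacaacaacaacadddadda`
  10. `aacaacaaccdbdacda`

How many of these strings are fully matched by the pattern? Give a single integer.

1. `a` → no match
2 → no match
3 → match
4. `ba` → no match
5. `bc` → no match
6 → no match
7. `ddcacdb` → no match
8 → no match
9 → match
10 → no match
Total matched: 2

2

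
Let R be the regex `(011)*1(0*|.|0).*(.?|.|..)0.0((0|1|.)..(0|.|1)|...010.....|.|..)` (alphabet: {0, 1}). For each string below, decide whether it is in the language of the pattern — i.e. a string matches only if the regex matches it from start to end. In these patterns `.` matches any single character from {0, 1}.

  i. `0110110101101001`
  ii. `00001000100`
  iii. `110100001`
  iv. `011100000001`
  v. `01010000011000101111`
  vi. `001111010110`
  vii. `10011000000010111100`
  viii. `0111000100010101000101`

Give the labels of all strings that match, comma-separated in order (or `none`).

iii, iv, viii

i → no match
ii. `00001000100` → no match
iii. `110100001` → match
iv. `011100000001` → match
v → no match
vi. `001111010110` → no match
vii → no match
viii → match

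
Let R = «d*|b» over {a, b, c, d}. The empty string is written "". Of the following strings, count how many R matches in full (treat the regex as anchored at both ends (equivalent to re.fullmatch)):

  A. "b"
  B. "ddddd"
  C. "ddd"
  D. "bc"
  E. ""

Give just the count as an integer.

A → match
B → match
C → match
D → no match
E → match
Total matched: 4

4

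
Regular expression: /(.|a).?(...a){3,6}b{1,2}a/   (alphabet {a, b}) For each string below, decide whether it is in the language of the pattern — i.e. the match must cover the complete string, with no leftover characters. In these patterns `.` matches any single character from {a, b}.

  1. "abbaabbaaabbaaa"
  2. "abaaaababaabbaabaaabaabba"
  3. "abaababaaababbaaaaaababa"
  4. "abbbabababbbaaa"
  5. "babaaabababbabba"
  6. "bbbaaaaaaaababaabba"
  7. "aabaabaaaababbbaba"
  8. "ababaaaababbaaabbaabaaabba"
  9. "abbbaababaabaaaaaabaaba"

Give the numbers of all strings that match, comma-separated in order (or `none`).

2

1 → no match — must end with "ba"
2 → match
3 → no match
4 → no match — must end with "ba"
5 → no match
6 → no match
7 → no match
8 → no match
9 → no match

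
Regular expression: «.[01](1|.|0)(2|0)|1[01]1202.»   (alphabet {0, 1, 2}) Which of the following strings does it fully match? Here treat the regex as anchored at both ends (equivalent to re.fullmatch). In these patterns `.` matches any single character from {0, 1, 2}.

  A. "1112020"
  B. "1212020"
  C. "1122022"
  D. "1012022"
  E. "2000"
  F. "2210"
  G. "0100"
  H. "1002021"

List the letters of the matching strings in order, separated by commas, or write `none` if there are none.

A, D, E, G

A → match
B → no match
C → no match
D → match
E → match
F → no match
G → match
H → no match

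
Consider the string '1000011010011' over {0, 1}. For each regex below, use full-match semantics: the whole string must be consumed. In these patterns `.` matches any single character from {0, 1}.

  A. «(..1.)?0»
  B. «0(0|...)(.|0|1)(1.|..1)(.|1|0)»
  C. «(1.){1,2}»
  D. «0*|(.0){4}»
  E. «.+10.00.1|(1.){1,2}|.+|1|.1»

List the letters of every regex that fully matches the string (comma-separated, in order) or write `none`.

A → no match — must end with '0'
B → no match — must start with '0'
C → no match
D → no match
E → match

E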